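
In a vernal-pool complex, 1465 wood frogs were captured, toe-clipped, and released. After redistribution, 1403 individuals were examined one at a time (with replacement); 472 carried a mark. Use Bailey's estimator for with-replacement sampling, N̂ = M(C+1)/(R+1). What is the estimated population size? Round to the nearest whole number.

N̂ = 1465·(1403+1)/(472+1) = 1465·1404/473 = 2056860/473 ≈ 4348.5 → 4349

N ≈ 4349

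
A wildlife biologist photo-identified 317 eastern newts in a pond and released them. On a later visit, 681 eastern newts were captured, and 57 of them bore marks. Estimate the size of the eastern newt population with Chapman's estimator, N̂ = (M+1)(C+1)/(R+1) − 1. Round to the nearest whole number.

N̂ = (317+1)(681+1)/(57+1) − 1 = 318·682/58 − 1
= 216876/58 − 1 ≈ 3739.2 − 1 ≈ 3738.2 → 3738

N ≈ 3738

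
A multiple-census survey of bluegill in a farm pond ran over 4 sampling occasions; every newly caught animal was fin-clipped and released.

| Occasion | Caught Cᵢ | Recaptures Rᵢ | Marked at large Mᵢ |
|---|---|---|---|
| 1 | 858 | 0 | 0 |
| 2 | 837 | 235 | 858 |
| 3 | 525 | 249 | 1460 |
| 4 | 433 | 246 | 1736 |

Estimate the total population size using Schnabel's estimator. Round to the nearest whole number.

N ≈ 3063

Σ MᵢCᵢ = 0·858 + 858·837 + 1460·525 + 1736·433 = 0 + 718146 + 766500 + 751688 = 2236334
Σ Rᵢ = 0 + 235 + 249 + 246 = 730
N̂ = 2236334 / 730 ≈ 3063.47 → 3063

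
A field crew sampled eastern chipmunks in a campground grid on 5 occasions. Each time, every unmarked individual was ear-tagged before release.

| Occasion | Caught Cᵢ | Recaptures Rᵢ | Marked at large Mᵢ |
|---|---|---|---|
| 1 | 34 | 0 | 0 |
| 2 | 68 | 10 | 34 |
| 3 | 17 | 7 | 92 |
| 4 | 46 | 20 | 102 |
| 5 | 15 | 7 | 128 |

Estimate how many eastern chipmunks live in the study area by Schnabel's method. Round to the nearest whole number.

N ≈ 238

Σ MᵢCᵢ = 0·34 + 34·68 + 92·17 + 102·46 + 128·15 = 0 + 2312 + 1564 + 4692 + 1920 = 10488
Σ Rᵢ = 0 + 10 + 7 + 20 + 7 = 44
N̂ = 10488 / 44 ≈ 238.4 → 238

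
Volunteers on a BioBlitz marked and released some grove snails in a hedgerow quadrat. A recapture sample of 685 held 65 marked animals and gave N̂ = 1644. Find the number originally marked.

From N = M·C/R: M = N·R / C = 1644·65 / 685 = 106860 / 685 = 156.

M = 156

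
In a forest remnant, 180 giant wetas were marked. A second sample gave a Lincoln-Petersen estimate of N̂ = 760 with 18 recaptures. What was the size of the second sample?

C = 76

From N = M·C/R: C = N·R / M = 760·18 / 180 = 13680 / 180 = 76.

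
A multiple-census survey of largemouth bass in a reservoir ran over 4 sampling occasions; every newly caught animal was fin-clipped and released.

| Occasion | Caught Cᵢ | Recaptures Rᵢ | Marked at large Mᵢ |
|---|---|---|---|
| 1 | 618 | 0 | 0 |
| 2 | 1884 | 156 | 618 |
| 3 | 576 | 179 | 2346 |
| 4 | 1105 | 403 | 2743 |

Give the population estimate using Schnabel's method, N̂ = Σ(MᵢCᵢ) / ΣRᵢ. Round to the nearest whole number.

Σ MᵢCᵢ = 0·618 + 618·1884 + 2346·576 + 2743·1105 = 0 + 1164312 + 1351296 + 3031015 = 5546623
Σ Rᵢ = 0 + 156 + 179 + 403 = 738
N̂ = 5546623 / 738 ≈ 7515.7 → 7516

N ≈ 7516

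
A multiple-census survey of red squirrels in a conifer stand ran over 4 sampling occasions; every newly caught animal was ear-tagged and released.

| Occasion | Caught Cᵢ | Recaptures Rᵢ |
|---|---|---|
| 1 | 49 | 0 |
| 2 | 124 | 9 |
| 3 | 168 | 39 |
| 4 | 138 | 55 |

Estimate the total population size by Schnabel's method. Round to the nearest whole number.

Marked at large before each occasion: Mᵢ = Σⱼ<ᵢ (Cⱼ − Rⱼ) → M1=0, M2=49, M3=164, M4=293
Σ MᵢCᵢ = 0·49 + 49·124 + 164·168 + 293·138 = 0 + 6076 + 27552 + 40434 = 74062
Σ Rᵢ = 0 + 9 + 39 + 55 = 103
N̂ = 74062 / 103 ≈ 719.0 → 719

N ≈ 719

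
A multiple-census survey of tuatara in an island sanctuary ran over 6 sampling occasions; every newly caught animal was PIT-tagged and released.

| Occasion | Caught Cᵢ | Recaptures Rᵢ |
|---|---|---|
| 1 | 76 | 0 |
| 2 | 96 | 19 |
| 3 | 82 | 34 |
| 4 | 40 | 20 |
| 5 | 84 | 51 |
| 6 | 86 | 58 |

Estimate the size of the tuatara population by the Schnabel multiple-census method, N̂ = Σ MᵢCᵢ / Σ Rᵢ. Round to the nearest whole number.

Marked at large before each occasion: Mᵢ = Σⱼ<ᵢ (Cⱼ − Rⱼ) → M1=0, M2=76, M3=153, M4=201, M5=221, M6=254
Σ MᵢCᵢ = 0·76 + 76·96 + 153·82 + 201·40 + 221·84 + 254·86 = 0 + 7296 + 12546 + 8040 + 18564 + 21844 = 68290
Σ Rᵢ = 0 + 19 + 34 + 20 + 51 + 58 = 182
N̂ = 68290 / 182 ≈ 375.2 → 375

N ≈ 375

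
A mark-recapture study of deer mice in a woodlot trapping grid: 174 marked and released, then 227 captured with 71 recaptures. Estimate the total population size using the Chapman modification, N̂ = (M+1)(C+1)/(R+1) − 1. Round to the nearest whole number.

N̂ = (174+1)(227+1)/(71+1) − 1 = 175·228/72 − 1
= 39900/72 − 1 ≈ 554.2 − 1 ≈ 553.2 → 553

N ≈ 553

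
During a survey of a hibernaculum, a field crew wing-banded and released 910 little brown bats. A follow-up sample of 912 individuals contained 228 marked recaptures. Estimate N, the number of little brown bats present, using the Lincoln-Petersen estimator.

N = 3640

The marked fraction in the recapture sample should equal the marked fraction in the population: 228/912 = 910/N.
N = (910 × 912) / 228 = 829920 / 228 = 3640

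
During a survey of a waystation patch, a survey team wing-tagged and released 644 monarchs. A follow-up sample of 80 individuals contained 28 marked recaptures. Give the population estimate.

Lincoln-Petersen assumes M/N = R/C, so N = M·C / R.
N = (644 × 80) / 28 = 51520 / 28 = 1840

N = 1840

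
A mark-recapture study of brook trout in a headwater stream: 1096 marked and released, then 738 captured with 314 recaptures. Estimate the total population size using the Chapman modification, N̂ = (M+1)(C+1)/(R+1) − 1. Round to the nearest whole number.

N ≈ 2573

N̂ = (1096+1)(738+1)/(314+1) − 1 = 1097·739/315 − 1
= 810683/315 − 1 ≈ 2573.6 − 1 ≈ 2572.6 → 2573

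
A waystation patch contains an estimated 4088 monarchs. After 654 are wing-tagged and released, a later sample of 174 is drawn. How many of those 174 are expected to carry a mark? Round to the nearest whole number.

expected recaptures ≈ 28

The marked fraction of the population is 654/4088, so in a sample of 174 expect C·(M/N) marked.
E[R] = 654 × 174 / 4088 = 113796 / 4088 ≈ 27.8 → 28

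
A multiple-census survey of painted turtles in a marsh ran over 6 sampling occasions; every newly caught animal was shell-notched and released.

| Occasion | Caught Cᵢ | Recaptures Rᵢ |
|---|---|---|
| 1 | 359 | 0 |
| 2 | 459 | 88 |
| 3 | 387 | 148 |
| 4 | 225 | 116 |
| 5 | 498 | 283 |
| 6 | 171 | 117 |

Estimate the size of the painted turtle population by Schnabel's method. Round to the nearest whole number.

Marked at large before each occasion: Mᵢ = Σⱼ<ᵢ (Cⱼ − Rⱼ) → M1=0, M2=359, M3=730, M4=969, M5=1078, M6=1293
Σ MᵢCᵢ = 0·359 + 359·459 + 730·387 + 969·225 + 1078·498 + 1293·171 = 0 + 164781 + 282510 + 218025 + 536844 + 221103 = 1423263
Σ Rᵢ = 0 + 88 + 148 + 116 + 283 + 117 = 752
N̂ = 1423263 / 752 ≈ 1892.6 → 1893

N ≈ 1893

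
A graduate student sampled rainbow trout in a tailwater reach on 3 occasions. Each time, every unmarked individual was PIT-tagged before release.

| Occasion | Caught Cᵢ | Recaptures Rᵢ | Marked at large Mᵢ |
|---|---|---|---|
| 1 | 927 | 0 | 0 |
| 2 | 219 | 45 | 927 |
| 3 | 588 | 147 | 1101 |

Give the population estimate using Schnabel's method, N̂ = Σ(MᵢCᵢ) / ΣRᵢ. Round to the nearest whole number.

N ≈ 4429

Σ MᵢCᵢ = 0·927 + 927·219 + 1101·588 = 0 + 203013 + 647388 = 850401
Σ Rᵢ = 0 + 45 + 147 = 192
N̂ = 850401 / 192 ≈ 4429.2 → 4429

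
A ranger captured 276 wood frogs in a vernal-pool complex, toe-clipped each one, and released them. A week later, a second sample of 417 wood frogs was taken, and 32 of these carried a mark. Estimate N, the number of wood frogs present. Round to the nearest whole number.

Lincoln-Petersen assumes M/N = R/C, so N = M·C / R.
N = (276 × 417) / 32 = 115092 / 32 ≈ 3596.6 → 3597

N ≈ 3597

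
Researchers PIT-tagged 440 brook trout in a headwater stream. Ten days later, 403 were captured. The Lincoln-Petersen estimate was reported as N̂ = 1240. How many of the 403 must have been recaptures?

From N = M·C/R: R = M·C / N = 440·403 / 1240 = 177320 / 1240 = 143.

R = 143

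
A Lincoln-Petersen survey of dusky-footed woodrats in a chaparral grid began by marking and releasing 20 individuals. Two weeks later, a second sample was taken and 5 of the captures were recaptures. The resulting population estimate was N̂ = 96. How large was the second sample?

From N = M·C/R: C = N·R / M = 96·5 / 20 = 480 / 20 = 24.

C = 24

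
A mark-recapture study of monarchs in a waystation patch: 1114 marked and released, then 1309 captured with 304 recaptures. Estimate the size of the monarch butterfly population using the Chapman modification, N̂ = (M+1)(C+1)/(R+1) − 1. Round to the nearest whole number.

N̂ = (1114+1)(1309+1)/(304+1) − 1 = 1115·1310/305 − 1
= 1460650/305 − 1 ≈ 4789.0 − 1 ≈ 4788.0 → 4788

N ≈ 4788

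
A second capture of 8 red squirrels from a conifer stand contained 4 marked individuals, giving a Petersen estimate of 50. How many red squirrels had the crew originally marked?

M = 25

From N = M·C/R: M = N·R / C = 50·4 / 8 = 200 / 8 = 25.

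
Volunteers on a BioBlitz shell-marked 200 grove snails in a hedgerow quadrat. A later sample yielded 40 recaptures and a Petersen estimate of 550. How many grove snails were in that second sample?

From N = M·C/R: C = N·R / M = 550·40 / 200 = 22000 / 200 = 110.

C = 110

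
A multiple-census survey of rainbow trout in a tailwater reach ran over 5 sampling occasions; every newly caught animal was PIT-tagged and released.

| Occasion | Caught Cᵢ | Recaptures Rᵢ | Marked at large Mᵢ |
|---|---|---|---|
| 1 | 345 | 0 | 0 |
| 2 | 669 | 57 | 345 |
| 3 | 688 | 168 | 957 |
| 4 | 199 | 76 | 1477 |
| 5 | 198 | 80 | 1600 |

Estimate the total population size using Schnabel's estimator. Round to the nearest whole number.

N ≈ 3937

Σ MᵢCᵢ = 0·345 + 345·669 + 957·688 + 1477·199 + 1600·198 = 0 + 230805 + 658416 + 293923 + 316800 = 1499944
Σ Rᵢ = 0 + 57 + 168 + 76 + 80 = 381
N̂ = 1499944 / 381 ≈ 3936.9 → 3937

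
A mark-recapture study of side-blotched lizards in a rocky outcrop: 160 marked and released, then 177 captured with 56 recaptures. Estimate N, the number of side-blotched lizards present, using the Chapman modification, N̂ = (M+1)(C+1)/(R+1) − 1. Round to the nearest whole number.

N ≈ 502

N̂ = (160+1)(177+1)/(56+1) − 1 = 161·178/57 − 1
= 28658/57 − 1 ≈ 502.8 − 1 ≈ 501.8 → 502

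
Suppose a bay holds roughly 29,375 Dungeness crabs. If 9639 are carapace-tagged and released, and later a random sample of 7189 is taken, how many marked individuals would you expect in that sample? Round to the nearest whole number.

expected recaptures ≈ 2359

The marked fraction of the population is 9639/29375, so in a sample of 7189 expect C·(M/N) marked.
E[R] = 9639 × 7189 / 29375 = 69294771 / 29375 ≈ 2359.0 → 2359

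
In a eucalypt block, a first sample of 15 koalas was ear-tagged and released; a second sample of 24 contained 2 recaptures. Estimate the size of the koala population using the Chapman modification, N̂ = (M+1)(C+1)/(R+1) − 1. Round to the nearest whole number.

N̂ = (15+1)(24+1)/(2+1) − 1 = 16·25/3 − 1
= 400/3 − 1 ≈ 133.3 − 1 ≈ 132.3 → 132

N ≈ 132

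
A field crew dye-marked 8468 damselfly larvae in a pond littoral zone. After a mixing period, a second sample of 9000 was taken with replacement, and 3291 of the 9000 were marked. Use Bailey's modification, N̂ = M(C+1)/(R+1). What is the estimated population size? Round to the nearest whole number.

N ≈ 23,153

N̂ = 8468·(9000+1)/(3291+1) = 8468·9001/3292 = 76220468/3292 ≈ 23153.2 → 23153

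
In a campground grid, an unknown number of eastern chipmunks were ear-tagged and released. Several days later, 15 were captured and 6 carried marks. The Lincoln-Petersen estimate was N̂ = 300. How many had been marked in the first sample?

From N = M·C/R: M = N·R / C = 300·6 / 15 = 1800 / 15 = 120.

M = 120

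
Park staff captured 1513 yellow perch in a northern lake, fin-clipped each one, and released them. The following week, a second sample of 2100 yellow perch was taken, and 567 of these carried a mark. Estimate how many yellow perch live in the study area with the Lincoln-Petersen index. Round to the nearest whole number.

N ≈ 5604

N = (1513 × 2100) / 567 = 3177300 / 567 ≈ 5603.7 → 5604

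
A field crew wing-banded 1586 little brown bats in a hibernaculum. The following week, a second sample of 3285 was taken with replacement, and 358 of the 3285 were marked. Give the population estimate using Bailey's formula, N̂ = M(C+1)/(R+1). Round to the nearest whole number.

N̂ = 1586·(3285+1)/(358+1) = 1586·3286/359 = 5211596/359 ≈ 14517.0 → 14517

N ≈ 14,517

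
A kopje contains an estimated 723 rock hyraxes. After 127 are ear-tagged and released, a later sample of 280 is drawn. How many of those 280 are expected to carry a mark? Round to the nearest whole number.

The marked fraction of the population is 127/723, so in a sample of 280 expect C·(M/N) marked.
E[R] = 127 × 280 / 723 = 35560 / 723 ≈ 49.2 → 49

expected recaptures ≈ 49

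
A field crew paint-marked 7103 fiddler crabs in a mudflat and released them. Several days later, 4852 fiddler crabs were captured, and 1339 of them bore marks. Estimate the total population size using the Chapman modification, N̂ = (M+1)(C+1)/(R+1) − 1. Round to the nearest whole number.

N̂ = (7103+1)(4852+1)/(1339+1) − 1 = 7104·4853/1340 − 1
= 34475712/1340 − 1 ≈ 25728.1 − 1 ≈ 25727.1 → 25727

N ≈ 25,727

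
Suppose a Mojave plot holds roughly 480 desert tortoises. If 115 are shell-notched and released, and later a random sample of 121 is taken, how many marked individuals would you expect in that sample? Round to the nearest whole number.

Expected recaptures E[R] = M·C / N.
E[R] = 115 × 121 / 480 = 13915 / 480 ≈ 29.0 → 29

expected recaptures ≈ 29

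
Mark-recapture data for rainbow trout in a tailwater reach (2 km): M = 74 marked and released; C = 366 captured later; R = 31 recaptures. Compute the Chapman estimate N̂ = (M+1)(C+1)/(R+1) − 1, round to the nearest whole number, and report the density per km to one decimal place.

N̂ = 75·367/32 − 1 = 27525/32 − 1 ≈ 859.2 → 859
Density = N̂ / area = 859 / 2 ≈ 429.50 → 429.5 per km

density ≈ 429.5 rainbow trout per km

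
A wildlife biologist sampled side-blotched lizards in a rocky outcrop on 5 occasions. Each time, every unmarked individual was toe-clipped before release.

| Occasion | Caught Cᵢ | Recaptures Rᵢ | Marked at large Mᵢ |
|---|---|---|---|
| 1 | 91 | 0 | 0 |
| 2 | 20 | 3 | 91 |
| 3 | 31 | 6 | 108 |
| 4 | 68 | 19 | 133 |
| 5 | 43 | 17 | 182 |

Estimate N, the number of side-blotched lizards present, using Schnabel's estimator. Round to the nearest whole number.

Σ MᵢCᵢ = 0·91 + 91·20 + 108·31 + 133·68 + 182·43 = 0 + 1820 + 3348 + 9044 + 7826 = 22038
Σ Rᵢ = 0 + 3 + 6 + 19 + 17 = 45
N̂ = 22038 / 45 ≈ 489.7 → 490

N ≈ 490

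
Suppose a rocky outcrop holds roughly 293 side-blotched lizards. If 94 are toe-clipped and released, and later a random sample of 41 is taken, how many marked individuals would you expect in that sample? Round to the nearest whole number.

Expected recaptures E[R] = M·C / N.
E[R] = 94 × 41 / 293 = 3854 / 293 ≈ 13.2 → 13

expected recaptures ≈ 13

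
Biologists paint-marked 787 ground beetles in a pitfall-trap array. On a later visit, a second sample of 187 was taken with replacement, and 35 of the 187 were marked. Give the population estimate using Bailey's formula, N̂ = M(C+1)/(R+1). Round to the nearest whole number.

N ≈ 4110

N̂ = 787·(187+1)/(35+1) = 787·188/36 = 147956/36 ≈ 4109.9 → 4110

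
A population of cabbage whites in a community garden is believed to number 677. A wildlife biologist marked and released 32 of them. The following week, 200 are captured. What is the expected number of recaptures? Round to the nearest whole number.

The marked fraction of the population is 32/677, so in a sample of 200 expect C·(M/N) marked.
E[R] = 32 × 200 / 677 = 6400 / 677 ≈ 9.45 → 9

expected recaptures ≈ 9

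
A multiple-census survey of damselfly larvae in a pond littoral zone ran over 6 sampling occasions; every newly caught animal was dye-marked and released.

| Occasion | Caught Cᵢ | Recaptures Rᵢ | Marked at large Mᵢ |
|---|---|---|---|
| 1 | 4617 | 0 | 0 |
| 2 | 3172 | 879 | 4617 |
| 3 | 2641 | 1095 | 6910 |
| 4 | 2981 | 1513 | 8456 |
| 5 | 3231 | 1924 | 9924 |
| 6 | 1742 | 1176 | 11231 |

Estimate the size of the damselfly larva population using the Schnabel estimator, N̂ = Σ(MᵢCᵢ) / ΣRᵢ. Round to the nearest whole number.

N ≈ 16,659

Σ MᵢCᵢ = 0·4617 + 4617·3172 + 6910·2641 + 8456·2981 + 9924·3231 + 11231·1742 = 0 + 14645124 + 18249310 + 25207336 + 32064444 + 19564402 = 109730616
Σ Rᵢ = 0 + 879 + 1095 + 1513 + 1924 + 1176 = 6587
N̂ = 109730616 / 6587 ≈ 16658.7 → 16659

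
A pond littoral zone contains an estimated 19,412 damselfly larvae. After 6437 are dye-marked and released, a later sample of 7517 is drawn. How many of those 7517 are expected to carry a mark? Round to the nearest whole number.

The marked fraction of the population is 6437/19412, so in a sample of 7517 expect C·(M/N) marked.
E[R] = 6437 × 7517 / 19412 = 48386929 / 19412 ≈ 2492.6 → 2493

expected recaptures ≈ 2493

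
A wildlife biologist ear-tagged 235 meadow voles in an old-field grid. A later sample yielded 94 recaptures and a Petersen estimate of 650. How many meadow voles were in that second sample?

C = 260

From N = M·C/R: C = N·R / M = 650·94 / 235 = 61100 / 235 = 260.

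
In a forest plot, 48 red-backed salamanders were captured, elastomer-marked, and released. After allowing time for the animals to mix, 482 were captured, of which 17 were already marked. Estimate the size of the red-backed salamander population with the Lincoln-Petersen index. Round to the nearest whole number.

The marked fraction in the recapture sample should equal the marked fraction in the population: 17/482 = 48/N.
N = (48 × 482) / 17 = 23136 / 17 ≈ 1360.9 → 1361

N ≈ 1361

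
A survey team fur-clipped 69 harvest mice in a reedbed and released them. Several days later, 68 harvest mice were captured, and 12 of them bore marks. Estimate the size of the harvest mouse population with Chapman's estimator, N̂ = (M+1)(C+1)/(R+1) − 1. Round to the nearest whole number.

N̂ = (69+1)(68+1)/(12+1) − 1 = 70·69/13 − 1
= 4830/13 − 1 ≈ 371.5 − 1 ≈ 370.5 → 371

N ≈ 371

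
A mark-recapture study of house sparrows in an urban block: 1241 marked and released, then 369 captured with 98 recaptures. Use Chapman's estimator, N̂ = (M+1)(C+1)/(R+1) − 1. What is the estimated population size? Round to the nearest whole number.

N ≈ 4641

N̂ = (1241+1)(369+1)/(98+1) − 1 = 1242·370/99 − 1
= 459540/99 − 1 ≈ 4641.8 − 1 ≈ 4640.8 → 4641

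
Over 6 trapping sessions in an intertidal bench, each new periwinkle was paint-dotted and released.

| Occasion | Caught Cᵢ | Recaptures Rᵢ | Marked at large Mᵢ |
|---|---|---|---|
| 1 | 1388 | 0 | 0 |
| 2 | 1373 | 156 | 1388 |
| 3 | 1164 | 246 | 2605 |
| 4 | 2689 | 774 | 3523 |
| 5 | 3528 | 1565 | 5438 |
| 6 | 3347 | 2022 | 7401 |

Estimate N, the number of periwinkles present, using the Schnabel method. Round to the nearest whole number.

N ≈ 12,254

Σ MᵢCᵢ = 0·1388 + 1388·1373 + 2605·1164 + 3523·2689 + 5438·3528 + 7401·3347 = 0 + 1905724 + 3032220 + 9473347 + 19185264 + 24771147 = 58367702
Σ Rᵢ = 0 + 156 + 246 + 774 + 1565 + 2022 = 4763
N̂ = 58367702 / 4763 ≈ 12254.4 → 12254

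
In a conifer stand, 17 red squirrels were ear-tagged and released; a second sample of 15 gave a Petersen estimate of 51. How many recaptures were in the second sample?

From N = M·C/R: R = M·C / N = 17·15 / 51 = 255 / 51 = 5.

R = 5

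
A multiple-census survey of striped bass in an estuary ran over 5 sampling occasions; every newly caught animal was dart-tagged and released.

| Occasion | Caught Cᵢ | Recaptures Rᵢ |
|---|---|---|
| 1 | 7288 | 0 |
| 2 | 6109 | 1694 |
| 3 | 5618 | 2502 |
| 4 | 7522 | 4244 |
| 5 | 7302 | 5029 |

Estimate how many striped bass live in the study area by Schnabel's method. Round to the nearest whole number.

N ≈ 26,274

Marked at large before each occasion: Mᵢ = Σⱼ<ᵢ (Cⱼ − Rⱼ) → M1=0, M2=7288, M3=11703, M4=14819, M5=18097
Σ MᵢCᵢ = 0·7288 + 7288·6109 + 11703·5618 + 14819·7522 + 18097·7302 = 0 + 44522392 + 65747454 + 111468518 + 132144294 = 353882658
Σ Rᵢ = 0 + 1694 + 2502 + 4244 + 5029 = 13469
N̂ = 353882658 / 13469 ≈ 26273.9 → 26274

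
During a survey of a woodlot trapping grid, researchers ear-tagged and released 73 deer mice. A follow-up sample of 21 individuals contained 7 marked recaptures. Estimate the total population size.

N = (73 × 21) / 7 = 1533 / 7 = 219

N = 219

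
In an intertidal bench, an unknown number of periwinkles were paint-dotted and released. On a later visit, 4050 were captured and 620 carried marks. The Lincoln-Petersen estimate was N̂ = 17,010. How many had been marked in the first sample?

From N = M·C/R: M = N·R / C = 17010·620 / 4050 = 10546200 / 4050 = 2604.

M = 2604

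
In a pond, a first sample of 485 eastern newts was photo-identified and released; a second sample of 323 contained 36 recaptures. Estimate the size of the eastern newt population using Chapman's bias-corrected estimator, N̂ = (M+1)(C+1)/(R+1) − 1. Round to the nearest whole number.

N ≈ 4255

N̂ = (485+1)(323+1)/(36+1) − 1 = 486·324/37 − 1
= 157464/37 − 1 ≈ 4255.8 − 1 ≈ 4254.8 → 4255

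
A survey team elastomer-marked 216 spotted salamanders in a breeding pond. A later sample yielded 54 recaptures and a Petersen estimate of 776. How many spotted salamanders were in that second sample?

From N = M·C/R: C = N·R / M = 776·54 / 216 = 41904 / 216 = 194.

C = 194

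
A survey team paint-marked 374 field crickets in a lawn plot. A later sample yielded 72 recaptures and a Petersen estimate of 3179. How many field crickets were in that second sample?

C = 612

From N = M·C/R: C = N·R / M = 3179·72 / 374 = 228888 / 374 = 612.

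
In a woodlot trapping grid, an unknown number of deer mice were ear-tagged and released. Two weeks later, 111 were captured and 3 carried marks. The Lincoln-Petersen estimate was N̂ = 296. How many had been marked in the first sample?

M = 8

From N = M·C/R: M = N·R / C = 296·3 / 111 = 888 / 111 = 8.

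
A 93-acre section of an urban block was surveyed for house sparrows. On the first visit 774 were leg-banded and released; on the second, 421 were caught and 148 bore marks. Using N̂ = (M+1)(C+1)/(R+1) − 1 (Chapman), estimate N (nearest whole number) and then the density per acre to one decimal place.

N̂ = 775·422/149 − 1 = 327050/149 − 1 ≈ 2194.0 → 2194
Density = N̂ / area = 2194 / 93 ≈ 23.59 → 23.6 per acre

density ≈ 23.6 house sparrows per acre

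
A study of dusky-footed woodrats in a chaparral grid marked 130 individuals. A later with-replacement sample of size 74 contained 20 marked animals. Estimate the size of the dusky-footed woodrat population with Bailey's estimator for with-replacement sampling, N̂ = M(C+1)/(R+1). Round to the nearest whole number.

N ≈ 464

N̂ = 130·(74+1)/(20+1) = 130·75/21 = 9750/21 ≈ 464.3 → 464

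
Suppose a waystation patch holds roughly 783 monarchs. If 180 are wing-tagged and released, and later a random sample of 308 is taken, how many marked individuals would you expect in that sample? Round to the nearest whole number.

expected recaptures ≈ 71

Expected recaptures E[R] = M·C / N.
E[R] = 180 × 308 / 783 = 55440 / 783 ≈ 70.8 → 71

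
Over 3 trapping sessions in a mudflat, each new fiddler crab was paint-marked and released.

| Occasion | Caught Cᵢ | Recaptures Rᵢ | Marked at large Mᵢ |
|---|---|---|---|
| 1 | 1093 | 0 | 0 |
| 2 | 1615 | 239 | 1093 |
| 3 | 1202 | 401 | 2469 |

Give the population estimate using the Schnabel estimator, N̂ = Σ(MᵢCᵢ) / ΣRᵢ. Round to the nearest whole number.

Σ MᵢCᵢ = 0·1093 + 1093·1615 + 2469·1202 = 0 + 1765195 + 2967738 = 4732933
Σ Rᵢ = 0 + 239 + 401 = 640
N̂ = 4732933 / 640 ≈ 7395.2 → 7395

N ≈ 7395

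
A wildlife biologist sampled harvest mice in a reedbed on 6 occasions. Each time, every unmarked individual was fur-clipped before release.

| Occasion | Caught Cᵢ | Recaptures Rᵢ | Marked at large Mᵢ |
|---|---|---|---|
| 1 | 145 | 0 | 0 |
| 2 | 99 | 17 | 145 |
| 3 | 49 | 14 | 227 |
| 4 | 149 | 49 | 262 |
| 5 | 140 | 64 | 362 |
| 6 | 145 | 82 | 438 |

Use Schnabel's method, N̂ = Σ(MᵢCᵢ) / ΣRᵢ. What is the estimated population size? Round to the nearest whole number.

Σ MᵢCᵢ = 0·145 + 145·99 + 227·49 + 262·149 + 362·140 + 438·145 = 0 + 14355 + 11123 + 39038 + 50680 + 63510 = 178706
Σ Rᵢ = 0 + 17 + 14 + 49 + 64 + 82 = 226
N̂ = 178706 / 226 ≈ 790.7 → 791

N ≈ 791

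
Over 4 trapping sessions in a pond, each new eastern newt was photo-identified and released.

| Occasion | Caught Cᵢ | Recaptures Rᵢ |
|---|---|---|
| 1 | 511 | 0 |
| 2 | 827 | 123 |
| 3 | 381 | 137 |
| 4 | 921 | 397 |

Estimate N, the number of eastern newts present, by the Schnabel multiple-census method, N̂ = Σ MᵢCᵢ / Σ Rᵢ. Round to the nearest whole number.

Marked at large before each occasion: Mᵢ = Σⱼ<ᵢ (Cⱼ − Rⱼ) → M1=0, M2=511, M3=1215, M4=1459
Σ MᵢCᵢ = 0·511 + 511·827 + 1215·381 + 1459·921 = 0 + 422597 + 462915 + 1343739 = 2229251
Σ Rᵢ = 0 + 123 + 137 + 397 = 657
N̂ = 2229251 / 657 ≈ 3393.1 → 3393

N ≈ 3393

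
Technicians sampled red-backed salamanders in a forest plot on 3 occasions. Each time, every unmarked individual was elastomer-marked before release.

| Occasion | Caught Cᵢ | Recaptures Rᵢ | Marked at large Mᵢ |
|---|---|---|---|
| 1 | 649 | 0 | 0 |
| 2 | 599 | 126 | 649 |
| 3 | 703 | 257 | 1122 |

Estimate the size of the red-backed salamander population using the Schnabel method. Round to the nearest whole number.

Σ MᵢCᵢ = 0·649 + 649·599 + 1122·703 = 0 + 388751 + 788766 = 1177517
Σ Rᵢ = 0 + 126 + 257 = 383
N̂ = 1177517 / 383 ≈ 3074.46 → 3074

N ≈ 3074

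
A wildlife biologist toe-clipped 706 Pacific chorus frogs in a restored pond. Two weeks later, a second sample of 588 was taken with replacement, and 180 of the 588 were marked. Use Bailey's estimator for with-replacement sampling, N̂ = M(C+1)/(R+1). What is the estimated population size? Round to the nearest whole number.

N ≈ 2297

N̂ = 706·(588+1)/(180+1) = 706·589/181 = 415834/181 ≈ 2297.4 → 2297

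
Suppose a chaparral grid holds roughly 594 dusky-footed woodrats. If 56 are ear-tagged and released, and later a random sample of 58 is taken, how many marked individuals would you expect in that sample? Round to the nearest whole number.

Expected recaptures E[R] = M·C / N.
E[R] = 56 × 58 / 594 = 3248 / 594 ≈ 5.47 → 5

expected recaptures ≈ 5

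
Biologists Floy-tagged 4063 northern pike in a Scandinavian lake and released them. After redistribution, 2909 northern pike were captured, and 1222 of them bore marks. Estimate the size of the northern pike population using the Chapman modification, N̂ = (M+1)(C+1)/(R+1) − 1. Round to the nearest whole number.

N̂ = (4063+1)(2909+1)/(1222+1) − 1 = 4064·2910/1223 − 1
= 11826240/1223 − 1 ≈ 9669.9 − 1 ≈ 9668.9 → 9669

N ≈ 9669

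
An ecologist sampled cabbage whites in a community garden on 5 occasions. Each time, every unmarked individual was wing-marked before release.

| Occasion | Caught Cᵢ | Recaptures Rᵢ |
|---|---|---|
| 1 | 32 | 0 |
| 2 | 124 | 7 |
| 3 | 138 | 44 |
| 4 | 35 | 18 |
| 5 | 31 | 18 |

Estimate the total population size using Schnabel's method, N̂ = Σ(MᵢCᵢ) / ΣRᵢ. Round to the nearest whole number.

N ≈ 472

Marked at large before each occasion: Mᵢ = Σⱼ<ᵢ (Cⱼ − Rⱼ) → M1=0, M2=32, M3=149, M4=243, M5=260
Σ MᵢCᵢ = 0·32 + 32·124 + 149·138 + 243·35 + 260·31 = 0 + 3968 + 20562 + 8505 + 8060 = 41095
Σ Rᵢ = 0 + 7 + 44 + 18 + 18 = 87
N̂ = 41095 / 87 ≈ 472.4 → 472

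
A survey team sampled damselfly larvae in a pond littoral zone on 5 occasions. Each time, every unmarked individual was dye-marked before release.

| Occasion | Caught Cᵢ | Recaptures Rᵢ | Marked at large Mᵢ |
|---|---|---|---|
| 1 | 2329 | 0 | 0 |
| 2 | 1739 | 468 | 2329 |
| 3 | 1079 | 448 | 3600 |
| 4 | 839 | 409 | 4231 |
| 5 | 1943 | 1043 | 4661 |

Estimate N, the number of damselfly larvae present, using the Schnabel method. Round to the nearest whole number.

N ≈ 8674

Σ MᵢCᵢ = 0·2329 + 2329·1739 + 3600·1079 + 4231·839 + 4661·1943 = 0 + 4050131 + 3884400 + 3549809 + 9056323 = 20540663
Σ Rᵢ = 0 + 468 + 448 + 409 + 1043 = 2368
N̂ = 20540663 / 2368 ≈ 8674.3 → 8674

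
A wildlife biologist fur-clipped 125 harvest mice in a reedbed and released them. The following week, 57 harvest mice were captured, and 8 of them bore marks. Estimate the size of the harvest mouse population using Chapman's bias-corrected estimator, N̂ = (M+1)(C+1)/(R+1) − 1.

N = 811

N̂ = (125+1)(57+1)/(8+1) − 1 = 126·58/9 − 1
= 7308/9 − 1 = 812 − 1 = 811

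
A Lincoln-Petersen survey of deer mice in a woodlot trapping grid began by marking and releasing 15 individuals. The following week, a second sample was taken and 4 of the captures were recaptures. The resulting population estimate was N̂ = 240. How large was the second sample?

From N = M·C/R: C = N·R / M = 240·4 / 15 = 960 / 15 = 64.

C = 64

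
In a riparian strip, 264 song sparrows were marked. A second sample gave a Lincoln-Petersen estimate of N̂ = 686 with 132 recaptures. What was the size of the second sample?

From N = M·C/R: C = N·R / M = 686·132 / 264 = 90552 / 264 = 343.

C = 343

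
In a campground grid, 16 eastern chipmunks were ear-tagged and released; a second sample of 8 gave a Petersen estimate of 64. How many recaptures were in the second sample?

R = 2

From N = M·C/R: R = M·C / N = 16·8 / 64 = 128 / 64 = 2.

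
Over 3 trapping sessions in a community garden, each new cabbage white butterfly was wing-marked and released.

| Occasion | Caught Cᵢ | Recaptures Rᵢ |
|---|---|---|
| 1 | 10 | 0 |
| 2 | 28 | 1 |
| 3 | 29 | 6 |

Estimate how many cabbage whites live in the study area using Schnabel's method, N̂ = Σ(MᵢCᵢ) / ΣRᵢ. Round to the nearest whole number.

N ≈ 193

Marked at large before each occasion: Mᵢ = Σⱼ<ᵢ (Cⱼ − Rⱼ) → M1=0, M2=10, M3=37
Σ MᵢCᵢ = 0·10 + 10·28 + 37·29 = 0 + 280 + 1073 = 1353
Σ Rᵢ = 0 + 1 + 6 = 7
N̂ = 1353 / 7 ≈ 193.3 → 193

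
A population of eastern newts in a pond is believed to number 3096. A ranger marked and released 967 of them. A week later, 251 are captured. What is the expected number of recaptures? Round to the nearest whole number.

expected recaptures ≈ 78

Expected recaptures E[R] = M·C / N.
E[R] = 967 × 251 / 3096 = 242717 / 3096 ≈ 78.4 → 78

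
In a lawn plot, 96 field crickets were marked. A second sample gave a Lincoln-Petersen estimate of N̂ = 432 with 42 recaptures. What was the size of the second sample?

C = 189

From N = M·C/R: C = N·R / M = 432·42 / 96 = 18144 / 96 = 189.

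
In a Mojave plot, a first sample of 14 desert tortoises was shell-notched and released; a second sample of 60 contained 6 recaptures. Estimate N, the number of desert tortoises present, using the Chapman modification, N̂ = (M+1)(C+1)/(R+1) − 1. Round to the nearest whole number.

N ≈ 130

N̂ = (14+1)(60+1)/(6+1) − 1 = 15·61/7 − 1
= 915/7 − 1 ≈ 130.7 − 1 ≈ 129.7 → 130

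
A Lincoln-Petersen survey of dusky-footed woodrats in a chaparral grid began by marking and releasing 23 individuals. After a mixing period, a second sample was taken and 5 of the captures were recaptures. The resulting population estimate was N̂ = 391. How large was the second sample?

C = 85

From N = M·C/R: C = N·R / M = 391·5 / 23 = 1955 / 23 = 85.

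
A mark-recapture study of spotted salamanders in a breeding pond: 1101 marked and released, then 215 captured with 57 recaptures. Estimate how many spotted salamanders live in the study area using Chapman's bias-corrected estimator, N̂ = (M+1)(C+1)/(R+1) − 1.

N̂ = (1101+1)(215+1)/(57+1) − 1 = 1102·216/58 − 1
= 238032/58 − 1 = 4104 − 1 = 4103

N = 4103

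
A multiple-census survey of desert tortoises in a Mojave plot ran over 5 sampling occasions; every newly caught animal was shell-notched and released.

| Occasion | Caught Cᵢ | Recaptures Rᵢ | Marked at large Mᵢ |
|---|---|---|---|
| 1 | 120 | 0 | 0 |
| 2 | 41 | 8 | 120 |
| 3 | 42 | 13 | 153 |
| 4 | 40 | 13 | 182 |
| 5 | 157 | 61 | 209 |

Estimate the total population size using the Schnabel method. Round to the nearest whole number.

N ≈ 541

Σ MᵢCᵢ = 0·120 + 120·41 + 153·42 + 182·40 + 209·157 = 0 + 4920 + 6426 + 7280 + 32813 = 51439
Σ Rᵢ = 0 + 8 + 13 + 13 + 61 = 95
N̂ = 51439 / 95 ≈ 541.46 → 541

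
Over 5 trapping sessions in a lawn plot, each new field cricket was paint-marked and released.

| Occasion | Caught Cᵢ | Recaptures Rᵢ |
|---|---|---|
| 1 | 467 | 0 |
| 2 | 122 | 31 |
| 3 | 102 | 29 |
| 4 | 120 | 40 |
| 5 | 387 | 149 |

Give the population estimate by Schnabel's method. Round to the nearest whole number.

Marked at large before each occasion: Mᵢ = Σⱼ<ᵢ (Cⱼ − Rⱼ) → M1=0, M2=467, M3=558, M4=631, M5=711
Σ MᵢCᵢ = 0·467 + 467·122 + 558·102 + 631·120 + 711·387 = 0 + 56974 + 56916 + 75720 + 275157 = 464767
Σ Rᵢ = 0 + 31 + 29 + 40 + 149 = 249
N̂ = 464767 / 249 ≈ 1866.5 → 1867

N ≈ 1867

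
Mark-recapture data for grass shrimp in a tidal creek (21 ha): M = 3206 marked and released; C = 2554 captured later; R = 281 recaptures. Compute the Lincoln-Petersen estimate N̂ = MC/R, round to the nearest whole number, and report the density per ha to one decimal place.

density ≈ 1387.6 grass shrimp per ha

N̂ = 3206·2554/281 = 8188124/281 ≈ 29139.2 → 29139
Density = N̂ / area = 29139 / 21 ≈ 1387.57 → 1387.6 per ha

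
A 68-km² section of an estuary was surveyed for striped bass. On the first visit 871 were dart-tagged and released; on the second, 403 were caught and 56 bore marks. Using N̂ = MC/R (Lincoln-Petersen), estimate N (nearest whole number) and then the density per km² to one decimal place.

N̂ = 871·403/56 = 351013/56 ≈ 6268.1 → 6268
Density = N̂ / area = 6268 / 68 ≈ 92.18 → 92.2 per km²

density ≈ 92.2 striped bass per km²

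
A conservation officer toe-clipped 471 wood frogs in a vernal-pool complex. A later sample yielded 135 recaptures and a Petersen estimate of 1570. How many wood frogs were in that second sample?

From N = M·C/R: C = N·R / M = 1570·135 / 471 = 211950 / 471 = 450.

C = 450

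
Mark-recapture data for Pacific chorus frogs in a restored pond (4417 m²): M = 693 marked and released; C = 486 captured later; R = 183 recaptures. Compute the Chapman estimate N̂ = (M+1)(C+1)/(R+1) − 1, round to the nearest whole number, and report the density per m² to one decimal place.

N̂ = 694·487/184 − 1 = 337978/184 − 1 ≈ 1835.8 → 1836
Density = N̂ / area = 1836 / 4417 ≈ 0.42 → 0.4 per m²

density ≈ 0.4 Pacific chorus frogs per m²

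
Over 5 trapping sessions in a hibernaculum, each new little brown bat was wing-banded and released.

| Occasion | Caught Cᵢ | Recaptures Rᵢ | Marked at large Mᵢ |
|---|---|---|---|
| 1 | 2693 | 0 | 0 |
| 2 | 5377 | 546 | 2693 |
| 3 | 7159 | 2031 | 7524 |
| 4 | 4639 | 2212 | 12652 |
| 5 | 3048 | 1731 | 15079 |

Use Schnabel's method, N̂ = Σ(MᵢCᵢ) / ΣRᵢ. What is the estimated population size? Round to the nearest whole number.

Σ MᵢCᵢ = 0·2693 + 2693·5377 + 7524·7159 + 12652·4639 + 15079·3048 = 0 + 14480261 + 53864316 + 58692628 + 45960792 = 172997997
Σ Rᵢ = 0 + 546 + 2031 + 2212 + 1731 = 6520
N̂ = 172997997 / 6520 ≈ 26533.4 → 26533

N ≈ 26,533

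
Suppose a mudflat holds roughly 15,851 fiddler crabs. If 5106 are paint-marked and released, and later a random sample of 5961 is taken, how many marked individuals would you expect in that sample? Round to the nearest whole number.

The marked fraction of the population is 5106/15851, so in a sample of 5961 expect C·(M/N) marked.
E[R] = 5106 × 5961 / 15851 = 30436866 / 15851 ≈ 1920.2 → 1920

expected recaptures ≈ 1920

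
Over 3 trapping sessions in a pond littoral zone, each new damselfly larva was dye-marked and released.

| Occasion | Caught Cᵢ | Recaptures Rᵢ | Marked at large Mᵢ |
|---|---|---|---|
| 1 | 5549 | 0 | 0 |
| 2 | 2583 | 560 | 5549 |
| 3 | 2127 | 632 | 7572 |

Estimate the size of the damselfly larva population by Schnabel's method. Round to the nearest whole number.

Σ MᵢCᵢ = 0·5549 + 5549·2583 + 7572·2127 = 0 + 14333067 + 16105644 = 30438711
Σ Rᵢ = 0 + 560 + 632 = 1192
N̂ = 30438711 / 1192 ≈ 25535.8 → 25536

N ≈ 25,536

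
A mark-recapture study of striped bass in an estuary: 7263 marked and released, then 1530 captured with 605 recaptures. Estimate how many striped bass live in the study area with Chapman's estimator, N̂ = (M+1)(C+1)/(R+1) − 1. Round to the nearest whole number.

N ≈ 18,351

N̂ = (7263+1)(1530+1)/(605+1) − 1 = 7264·1531/606 − 1
= 11121184/606 − 1 ≈ 18351.8 − 1 ≈ 18350.8 → 18351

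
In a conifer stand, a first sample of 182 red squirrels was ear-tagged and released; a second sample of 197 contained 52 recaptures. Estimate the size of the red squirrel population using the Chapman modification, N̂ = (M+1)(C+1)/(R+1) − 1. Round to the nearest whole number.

N ≈ 683

N̂ = (182+1)(197+1)/(52+1) − 1 = 183·198/53 − 1
= 36234/53 − 1 ≈ 683.7 − 1 ≈ 682.7 → 683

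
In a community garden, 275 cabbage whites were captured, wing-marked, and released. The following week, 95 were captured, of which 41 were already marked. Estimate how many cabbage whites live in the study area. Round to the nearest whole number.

N ≈ 637

The marked fraction in the recapture sample should equal the marked fraction in the population: 41/95 = 275/N.
N = (275 × 95) / 41 = 26125 / 41 ≈ 637.2 → 637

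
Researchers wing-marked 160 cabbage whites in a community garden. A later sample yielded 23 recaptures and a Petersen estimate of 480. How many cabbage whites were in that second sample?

C = 69

From N = M·C/R: C = N·R / M = 480·23 / 160 = 11040 / 160 = 69.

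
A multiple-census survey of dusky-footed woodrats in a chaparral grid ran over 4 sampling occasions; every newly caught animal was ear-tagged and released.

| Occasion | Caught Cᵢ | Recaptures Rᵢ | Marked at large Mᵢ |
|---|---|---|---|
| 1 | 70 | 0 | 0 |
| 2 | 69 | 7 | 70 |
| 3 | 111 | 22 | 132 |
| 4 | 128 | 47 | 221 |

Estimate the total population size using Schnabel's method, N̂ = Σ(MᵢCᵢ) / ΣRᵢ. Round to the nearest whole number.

N ≈ 629

Σ MᵢCᵢ = 0·70 + 70·69 + 132·111 + 221·128 = 0 + 4830 + 14652 + 28288 = 47770
Σ Rᵢ = 0 + 7 + 22 + 47 = 76
N̂ = 47770 / 76 ≈ 628.6 → 629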